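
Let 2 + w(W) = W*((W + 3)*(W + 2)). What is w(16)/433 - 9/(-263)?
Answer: 1442507/113879 ≈ 12.667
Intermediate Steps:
w(W) = -2 + W*(2 + W)*(3 + W) (w(W) = -2 + W*((W + 3)*(W + 2)) = -2 + W*((3 + W)*(2 + W)) = -2 + W*((2 + W)*(3 + W)) = -2 + W*(2 + W)*(3 + W))
w(16)/433 - 9/(-263) = (-2 + 16³ + 5*16² + 6*16)/433 - 9/(-263) = (-2 + 4096 + 5*256 + 96)*(1/433) - 9*(-1/263) = (-2 + 4096 + 1280 + 96)*(1/433) + 9/263 = 5470*(1/433) + 9/263 = 5470/433 + 9/263 = 1442507/113879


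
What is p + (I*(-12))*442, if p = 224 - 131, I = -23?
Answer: 122085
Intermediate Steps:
p = 93
p + (I*(-12))*442 = 93 - 23*(-12)*442 = 93 + 276*442 = 93 + 121992 = 122085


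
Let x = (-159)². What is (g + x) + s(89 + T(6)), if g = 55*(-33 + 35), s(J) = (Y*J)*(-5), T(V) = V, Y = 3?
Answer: 23966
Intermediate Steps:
s(J) = -15*J (s(J) = (3*J)*(-5) = -15*J)
g = 110 (g = 55*2 = 110)
x = 25281
(g + x) + s(89 + T(6)) = (110 + 25281) - 15*(89 + 6) = 25391 - 15*95 = 25391 - 1425 = 23966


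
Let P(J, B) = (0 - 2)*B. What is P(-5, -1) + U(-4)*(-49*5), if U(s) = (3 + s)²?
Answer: -243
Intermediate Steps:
P(J, B) = -2*B
P(-5, -1) + U(-4)*(-49*5) = -2*(-1) + (3 - 4)²*(-49*5) = 2 + (-1)²*(-245) = 2 + 1*(-245) = 2 - 245 = -243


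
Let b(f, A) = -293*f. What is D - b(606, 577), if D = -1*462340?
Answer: -284782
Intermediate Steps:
D = -462340
D - b(606, 577) = -462340 - (-293)*606 = -462340 - 1*(-177558) = -462340 + 177558 = -284782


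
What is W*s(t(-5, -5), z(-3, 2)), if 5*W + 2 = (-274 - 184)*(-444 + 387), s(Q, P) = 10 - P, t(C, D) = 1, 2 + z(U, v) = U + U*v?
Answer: 548184/5 ≈ 1.0964e+5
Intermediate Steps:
z(U, v) = -2 + U + U*v (z(U, v) = -2 + (U + U*v) = -2 + U + U*v)
W = 26104/5 (W = -⅖ + ((-274 - 184)*(-444 + 387))/5 = -⅖ + (-458*(-57))/5 = -⅖ + (⅕)*26106 = -⅖ + 26106/5 = 26104/5 ≈ 5220.8)
W*s(t(-5, -5), z(-3, 2)) = 26104*(10 - (-2 - 3 - 3*2))/5 = 26104*(10 - (-2 - 3 - 6))/5 = 26104*(10 - 1*(-11))/5 = 26104*(10 + 11)/5 = (26104/5)*21 = 548184/5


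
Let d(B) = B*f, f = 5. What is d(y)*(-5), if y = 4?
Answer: -100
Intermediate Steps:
d(B) = 5*B (d(B) = B*5 = 5*B)
d(y)*(-5) = (5*4)*(-5) = 20*(-5) = -100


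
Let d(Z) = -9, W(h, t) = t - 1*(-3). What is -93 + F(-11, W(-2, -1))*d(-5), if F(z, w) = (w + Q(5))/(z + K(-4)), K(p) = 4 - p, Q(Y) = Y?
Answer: -72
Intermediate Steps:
W(h, t) = 3 + t (W(h, t) = t + 3 = 3 + t)
F(z, w) = (5 + w)/(8 + z) (F(z, w) = (w + 5)/(z + (4 - 1*(-4))) = (5 + w)/(z + (4 + 4)) = (5 + w)/(z + 8) = (5 + w)/(8 + z))
-93 + F(-11, W(-2, -1))*d(-5) = -93 + ((5 + (3 - 1))/(8 - 11))*(-9) = -93 + ((5 + 2)/(-3))*(-9) = -93 - 1/3*7*(-9) = -93 - 7/3*(-9) = -93 + 21 = -72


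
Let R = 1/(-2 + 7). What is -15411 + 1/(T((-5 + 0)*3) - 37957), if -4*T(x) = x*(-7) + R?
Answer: -5853606373/379833 ≈ -15411.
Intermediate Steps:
R = ⅕ (R = 1/5 = ⅕ ≈ 0.20000)
T(x) = -1/20 + 7*x/4 (T(x) = -(x*(-7) + ⅕)/4 = -(-7*x + ⅕)/4 = -(⅕ - 7*x)/4 = -1/20 + 7*x/4)
-15411 + 1/(T((-5 + 0)*3) - 37957) = -15411 + 1/((-1/20 + 7*((-5 + 0)*3)/4) - 37957) = -15411 + 1/((-1/20 + 7*(-5*3)/4) - 37957) = -15411 + 1/((-1/20 + (7/4)*(-15)) - 37957) = -15411 + 1/((-1/20 - 105/4) - 37957) = -15411 + 1/(-263/10 - 37957) = -15411 + 1/(-379833/10) = -15411 - 10/379833 = -5853606373/379833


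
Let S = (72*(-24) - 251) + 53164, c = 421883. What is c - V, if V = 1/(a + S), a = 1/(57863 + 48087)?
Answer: 2287892919878183/5423050751 ≈ 4.2188e+5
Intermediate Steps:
a = 1/105950 ≈ 9.4384e-6
S = 51185 (S = (-1728 - 251) + 53164 = -1979 + 53164 = 51185)
V = 105950/5423050751 (V = 1/(1/105950 + 51185) = 1/(5423050751/105950) = 105950/5423050751 ≈ 1.9537e-5)
c - V = 421883 - 1*105950/5423050751 = 421883 - 105950/5423050751 = 2287892919878183/5423050751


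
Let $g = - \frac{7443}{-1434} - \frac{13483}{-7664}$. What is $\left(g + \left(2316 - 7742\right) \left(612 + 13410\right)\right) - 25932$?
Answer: $- \frac{139409094969955}{1831696} \approx -7.6109 \cdot 10^{7}$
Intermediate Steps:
$g = \frac{12729629}{1831696}$ ($g = \left(-7443\right) \left(- \frac{1}{1434}\right) - - \frac{13483}{7664} = \frac{2481}{478} + \frac{13483}{7664} = \frac{12729629}{1831696} \approx 6.9496$)
$\left(g + \left(2316 - 7742\right) \left(612 + 13410\right)\right) - 25932 = \left(\frac{12729629}{1831696} + \left(2316 - 7742\right) \left(612 + 13410\right)\right) - 25932 = \left(\frac{12729629}{1831696} - 76083372\right) - 25932 = - \frac{139361595429283}{1831696} - 25932 = - \frac{139409094969955}{1831696}$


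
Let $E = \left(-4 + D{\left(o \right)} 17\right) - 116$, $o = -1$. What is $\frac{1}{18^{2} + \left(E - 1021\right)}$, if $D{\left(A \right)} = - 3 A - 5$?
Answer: $- \frac{1}{851} \approx -0.0011751$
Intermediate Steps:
$D{\left(A \right)} = -5 - 3 A$
$E = -154$ ($E = \left(-4 + \left(-5 - -3\right) 17\right) - 116 = \left(-4 + \left(-5 + 3\right) 17\right) - 116 = \left(-4 - 34\right) - 116 = -38 - 116 = -154$)
$\frac{1}{18^{2} + \left(E - 1021\right)} = \frac{1}{18^{2} - 1175} = \frac{1}{324 - 1175} = \frac{1}{-851} = - \frac{1}{851}$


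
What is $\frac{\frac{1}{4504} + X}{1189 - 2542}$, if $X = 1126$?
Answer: $- \frac{5071505}{6093912} \approx -0.83222$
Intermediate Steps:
$\frac{\frac{1}{4504} + X}{1189 - 2542} = \frac{\frac{1}{4504} + 1126}{1189 - 2542} = \frac{\frac{1}{4504} + 1126}{-1353} = \frac{5071505}{4504} \left(- \frac{1}{1353}\right) = - \frac{5071505}{6093912}$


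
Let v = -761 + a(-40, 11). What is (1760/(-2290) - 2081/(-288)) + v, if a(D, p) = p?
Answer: -49038139/65952 ≈ -743.54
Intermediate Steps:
v = -750 (v = -761 + 11 = -750)
(1760/(-2290) - 2081/(-288)) + v = (1760/(-2290) - 2081/(-288)) - 750 = (1760*(-1/2290) - 2081*(-1/288)) - 750 = (-176/229 + 2081/288) - 750 = 425861/65952 - 750 = -49038139/65952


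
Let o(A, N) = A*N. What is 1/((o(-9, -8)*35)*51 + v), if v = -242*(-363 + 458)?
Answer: 1/105530 ≈ 9.4760e-6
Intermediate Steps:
v = -22990 (v = -242*95 = -22990)
1/((o(-9, -8)*35)*51 + v) = 1/((-9*(-8)*35)*51 - 22990) = 1/((72*35)*51 - 22990) = 1/(2520*51 - 22990) = 1/(128520 - 22990) = 1/105530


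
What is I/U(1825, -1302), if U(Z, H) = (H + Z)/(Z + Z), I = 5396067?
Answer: 19695644550/523 ≈ 3.7659e+7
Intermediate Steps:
U(Z, H) = (H + Z)/(2*Z) (U(Z, H) = (H + Z)/((2*Z)) = (H + Z)*(1/(2*Z)) = (H + Z)/(2*Z))
I/U(1825, -1302) = 5396067/(((1/2)*(-1302 + 1825)/1825)) = 5396067/(((1/2)*(1/1825)*523)) = 5396067/(523/3650) = 5396067*(3650/523) = 19695644550/523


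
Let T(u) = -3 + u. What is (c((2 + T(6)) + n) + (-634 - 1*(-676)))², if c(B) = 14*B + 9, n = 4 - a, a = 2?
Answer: 22201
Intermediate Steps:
n = 2 (n = 4 - 1*2 = 4 - 2 = 2)
c(B) = 9 + 14*B
(c((2 + T(6)) + n) + (-634 - 1*(-676)))² = ((9 + 14*((2 + (-3 + 6)) + 2)) + (-634 - 1*(-676)))² = ((9 + 14*((2 + 3) + 2)) + (-634 + 676))² = ((9 + 14*(5 + 2)) + 42)² = ((9 + 14*7) + 42)² = ((9 + 98) + 42)² = (107 + 42)² = 149² = 22201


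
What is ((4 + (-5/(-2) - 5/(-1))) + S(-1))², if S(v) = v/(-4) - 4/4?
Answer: 1849/16 ≈ 115.56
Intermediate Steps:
S(v) = -1 - v/4 (S(v) = v*(-¼) - 4*¼ = -v/4 - 1 = -1 - v/4)
((4 + (-5/(-2) - 5/(-1))) + S(-1))² = ((4 + (-5/(-2) - 5/(-1))) + (-1 - ¼*(-1)))² = ((4 + (-5*(-½) - 5*(-1))) + (-1 + ¼))² = ((4 + (5/2 + 5)) - ¾)² = ((4 + 15/2) - ¾)² = (23/2 - ¾)² = (43/4)² = 1849/16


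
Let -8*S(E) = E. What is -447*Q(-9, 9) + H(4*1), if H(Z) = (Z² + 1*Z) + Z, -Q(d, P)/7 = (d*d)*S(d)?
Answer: 2281233/8 ≈ 2.8515e+5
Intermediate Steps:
S(E) = -E/8
Q(d, P) = 7*d³/8 (Q(d, P) = -7*d*d*(-d/8) = -7*d²*(-d/8) = -(-7)*d³/8 = 7*d³/8)
H(Z) = Z² + 2*Z (H(Z) = (Z² + Z) + Z = (Z + Z²) + Z = Z² + 2*Z)
-447*Q(-9, 9) + H(4*1) = -3129*(-9)³/8 + (4*1)*(2 + 4*1) = -3129*(-729)/8 + 4*(2 + 4) = -447*(-5103/8) + 4*6 = 2281041/8 + 24 = 2281233/8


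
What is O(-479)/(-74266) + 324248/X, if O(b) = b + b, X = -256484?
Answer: -2979361287/2381005093 ≈ -1.2513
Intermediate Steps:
O(b) = 2*b
O(-479)/(-74266) + 324248/X = (2*(-479))/(-74266) + 324248/(-256484) = -958*(-1/74266) + 324248*(-1/256484) = 479/37133 - 81062/64121 = -2979361287/2381005093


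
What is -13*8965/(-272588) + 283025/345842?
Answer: 58727687295/47136189548 ≈ 1.2459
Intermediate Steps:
-13*8965/(-272588) + 283025/345842 = -116545*(-1/272588) + 283025*(1/345842) = 116545/272588 + 283025/345842 = 58727687295/47136189548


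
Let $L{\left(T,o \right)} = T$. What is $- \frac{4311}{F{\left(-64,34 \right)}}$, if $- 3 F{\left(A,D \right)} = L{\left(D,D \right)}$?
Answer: $\frac{12933}{34} \approx 380.38$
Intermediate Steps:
$F{\left(A,D \right)} = - \frac{D}{3}$
$- \frac{4311}{F{\left(-64,34 \right)}} = - \frac{4311}{\left(- \frac{1}{3}\right) 34} = - \frac{4311}{- \frac{34}{3}} = \left(-4311\right) \left(- \frac{3}{34}\right) = \frac{12933}{34}$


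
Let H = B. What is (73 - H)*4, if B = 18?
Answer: 220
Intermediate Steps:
H = 18
(73 - H)*4 = (73 - 1*18)*4 = (73 - 18)*4 = 55*4 = 220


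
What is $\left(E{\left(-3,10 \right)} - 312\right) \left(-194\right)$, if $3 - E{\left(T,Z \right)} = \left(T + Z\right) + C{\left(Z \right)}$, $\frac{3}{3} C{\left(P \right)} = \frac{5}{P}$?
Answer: $61401$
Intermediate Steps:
$C{\left(P \right)} = \frac{5}{P}$
$E{\left(T,Z \right)} = 3 - T - Z - \frac{5}{Z}$ ($E{\left(T,Z \right)} = 3 - \left(\left(T + Z\right) + \frac{5}{Z}\right) = 3 - \left(T + Z + \frac{5}{Z}\right) = 3 - T - Z - \frac{5}{Z}$)
$\left(E{\left(-3,10 \right)} - 312\right) \left(-194\right) = \left(\left(3 - -3 - 10 - \frac{5}{10}\right) - 312\right) \left(-194\right) = \left(\left(3 + 3 - 10 - \frac{1}{2}\right) - 312\right) \left(-194\right) = \left(- \frac{9}{2} - 312\right) \left(-194\right) = \left(- \frac{633}{2}\right) \left(-194\right) = 61401$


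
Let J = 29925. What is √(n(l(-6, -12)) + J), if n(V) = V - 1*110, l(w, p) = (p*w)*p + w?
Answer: √28945 ≈ 170.13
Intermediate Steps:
l(w, p) = w + w*p² (l(w, p) = w*p² + w = w + w*p²)
n(V) = -110 + V (n(V) = V - 110 = -110 + V)
√(n(l(-6, -12)) + J) = √((-110 - 6*(1 + (-12)²)) + 29925) = √((-110 - 6*(1 + 144)) + 29925) = √((-110 - 6*145) + 29925) = √((-110 - 870) + 29925) = √(-980 + 29925) = √28945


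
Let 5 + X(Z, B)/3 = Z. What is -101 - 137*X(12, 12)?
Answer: -2978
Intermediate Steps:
X(Z, B) = -15 + 3*Z
-101 - 137*X(12, 12) = -101 - 137*(-15 + 3*12) = -101 - 137*(-15 + 36) = -101 - 137*21 = -101 - 2877 = -2978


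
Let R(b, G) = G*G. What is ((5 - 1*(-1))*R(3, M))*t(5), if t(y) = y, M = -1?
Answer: 30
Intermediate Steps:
R(b, G) = G²
((5 - 1*(-1))*R(3, M))*t(5) = ((5 - 1*(-1))*(-1)²)*5 = ((5 + 1)*1)*5 = (6*1)*5 = 6*5 = 30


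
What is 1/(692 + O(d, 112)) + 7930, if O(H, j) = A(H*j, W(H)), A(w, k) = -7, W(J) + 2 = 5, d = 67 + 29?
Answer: 5432051/685 ≈ 7930.0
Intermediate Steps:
d = 96
W(J) = 3 (W(J) = -2 + 5 = 3)
O(H, j) = -7
1/(692 + O(d, 112)) + 7930 = 1/(692 - 7) + 7930 = 1/685 + 7930 = 5432051/685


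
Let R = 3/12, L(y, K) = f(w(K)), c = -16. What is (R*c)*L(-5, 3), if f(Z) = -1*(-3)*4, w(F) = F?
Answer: -48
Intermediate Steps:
f(Z) = 12 (f(Z) = 3*4 = 12)
L(y, K) = 12
R = ¼ (R = 3*(1/12) = ¼ ≈ 0.25000)
(R*c)*L(-5, 3) = ((¼)*(-16))*12 = -4*12 = -48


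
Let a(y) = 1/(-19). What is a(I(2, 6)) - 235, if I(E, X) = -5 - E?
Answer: -4466/19 ≈ -235.05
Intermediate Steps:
a(y) = -1/19
a(I(2, 6)) - 235 = -1/19 - 235 = -4466/19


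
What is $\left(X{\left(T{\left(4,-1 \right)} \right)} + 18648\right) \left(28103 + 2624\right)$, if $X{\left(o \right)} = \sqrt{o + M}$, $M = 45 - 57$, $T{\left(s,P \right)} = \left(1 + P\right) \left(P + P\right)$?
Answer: $572997096 + 61454 i \sqrt{3} \approx 5.73 \cdot 10^{8} + 1.0644 \cdot 10^{5} i$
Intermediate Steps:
$T{\left(s,P \right)} = 2 P \left(1 + P\right)$ ($T{\left(s,P \right)} = \left(1 + P\right) 2 P = 2 P \left(1 + P\right)$)
$M = -12$ ($M = 45 - 57 = -12$)
$X{\left(o \right)} = \sqrt{-12 + o}$ ($X{\left(o \right)} = \sqrt{o - 12} = \sqrt{-12 + o}$)
$\left(X{\left(T{\left(4,-1 \right)} \right)} + 18648\right) \left(28103 + 2624\right) = \left(\sqrt{-12 + 2 \left(-1\right) \left(1 - 1\right)} + 18648\right) \left(28103 + 2624\right) = \left(\sqrt{-12 + 2 \left(-1\right) 0} + 18648\right) 30727 = \left(\sqrt{-12 + 0} + 18648\right) 30727 = \left(\sqrt{-12} + 18648\right) 30727 = \left(2 i \sqrt{3} + 18648\right) 30727 = \left(18648 + 2 i \sqrt{3}\right) 30727 = 572997096 + 61454 i \sqrt{3}$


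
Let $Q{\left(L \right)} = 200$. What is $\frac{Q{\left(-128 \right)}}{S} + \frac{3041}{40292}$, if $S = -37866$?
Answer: $\frac{53546053}{762848436} \approx 0.070192$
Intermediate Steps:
$\frac{Q{\left(-128 \right)}}{S} + \frac{3041}{40292} = \frac{200}{-37866} + \frac{3041}{40292} = 200 \left(- \frac{1}{37866}\right) + 3041 \cdot \frac{1}{40292} = - \frac{100}{18933} + \frac{3041}{40292} = \frac{53546053}{762848436}$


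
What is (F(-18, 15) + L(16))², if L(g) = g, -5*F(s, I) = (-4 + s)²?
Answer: 163216/25 ≈ 6528.6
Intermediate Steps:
F(s, I) = -(-4 + s)²/5
(F(-18, 15) + L(16))² = (-(-4 - 18)²/5 + 16)² = (-⅕*(-22)² + 16)² = (-⅕*484 + 16)² = (-484/5 + 16)² = (-404/5)² = 163216/25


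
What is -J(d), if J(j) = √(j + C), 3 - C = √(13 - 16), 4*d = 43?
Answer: -√(55 - 4*I*√3)/2 ≈ -3.7154 + 0.23309*I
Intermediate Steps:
d = 43/4 (d = (¼)*43 = 43/4 ≈ 10.750)
C = 3 - I*√3 (C = 3 - √(13 - 16) = 3 - √(-3) = 3 - I*√3 ≈ 3.0 - 1.732*I)
J(j) = √(3 + j - I*√3) (J(j) = √(j + (3 - I*√3)) = √(3 + j - I*√3))
-J(d) = -√(3 + 43/4 - I*√3) = -√(55/4 - I*√3)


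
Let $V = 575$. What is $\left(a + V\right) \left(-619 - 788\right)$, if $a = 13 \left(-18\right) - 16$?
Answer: $-457275$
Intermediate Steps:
$a = -250$ ($a = -234 - 16 = -250$)
$\left(a + V\right) \left(-619 - 788\right) = \left(-250 + 575\right) \left(-619 - 788\right) = 325 \left(-619 - 788\right) = 325 \left(-1407\right) = -457275$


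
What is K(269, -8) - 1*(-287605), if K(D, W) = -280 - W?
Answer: 287333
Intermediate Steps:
K(269, -8) - 1*(-287605) = (-280 - 1*(-8)) - 1*(-287605) = (-280 + 8) + 287605 = -272 + 287605 = 287333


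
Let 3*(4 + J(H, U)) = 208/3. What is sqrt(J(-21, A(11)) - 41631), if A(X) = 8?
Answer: 7*I*sqrt(7643)/3 ≈ 203.99*I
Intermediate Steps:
J(H, U) = 172/9 (J(H, U) = -4 + (208/3)/3 = -4 + (208*(1/3))/3 = -4 + (1/3)*(208/3) = -4 + 208/9 = 172/9)
sqrt(J(-21, A(11)) - 41631) = sqrt(172/9 - 41631) = sqrt(-374507/9) = 7*I*sqrt(7643)/3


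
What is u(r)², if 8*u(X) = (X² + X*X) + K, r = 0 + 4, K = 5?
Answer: 1369/64 ≈ 21.391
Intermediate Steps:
r = 4
u(X) = 5/8 + X²/4 (u(X) = ((X² + X*X) + 5)/8 = ((X² + X²) + 5)/8 = (2*X² + 5)/8 = (5 + 2*X²)/8 = 5/8 + X²/4)
u(r)² = (5/8 + (¼)*4²)² = (5/8 + (¼)*16)² = (5/8 + 4)² = (37/8)² = 1369/64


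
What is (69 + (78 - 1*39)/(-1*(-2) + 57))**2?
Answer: 16892100/3481 ≈ 4852.7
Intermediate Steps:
(69 + (78 - 1*39)/(-1*(-2) + 57))**2 = (69 + (78 - 39)/(2 + 57))**2 = (69 + 39/59)**2 = (4110/59)**2 = 16892100/3481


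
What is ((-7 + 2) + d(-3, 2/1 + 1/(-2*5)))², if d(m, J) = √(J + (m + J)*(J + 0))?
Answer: 2481/100 - I*√19 ≈ 24.81 - 4.3589*I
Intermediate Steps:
d(m, J) = √(J + J*(J + m)) (d(m, J) = √(J + (J + m)*J) = √(J + J*(J + m)))
((-7 + 2) + d(-3, 2/1 + 1/(-2*5)))² = ((-7 + 2) + √((2/1 + 1/(-2*5))*(1 + (2/1 + 1/(-2*5)) - 3)))² = (-5 + √((2*1 - ½*⅕)*(1 + (2*1 - ½*⅕) - 3)))² = (-5 + √((2 - ⅒)*(1 + (2 - ⅒) - 3)))² = (-5 + √(19*(1 + 19/10 - 3)/10))² = (-5 + √((19/10)*(-⅒)))² = (-5 + √(-19/100))² = (-5 + I*√19/10)²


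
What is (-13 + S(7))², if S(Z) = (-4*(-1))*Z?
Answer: 225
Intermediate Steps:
S(Z) = 4*Z
(-13 + S(7))² = (-13 + 4*7)² = (-13 + 28)² = 15² = 225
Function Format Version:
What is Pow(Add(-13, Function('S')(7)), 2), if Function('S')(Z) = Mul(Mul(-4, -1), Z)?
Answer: 225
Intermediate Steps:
Function('S')(Z) = Mul(4, Z)
Pow(Add(-13, Function('S')(7)), 2) = Pow(Add(-13, Mul(4, 7)), 2) = Pow(Add(-13, 28), 2) = Pow(15, 2) = 225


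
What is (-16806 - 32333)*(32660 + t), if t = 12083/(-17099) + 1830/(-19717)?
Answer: -541057488623111761/337140983 ≈ -1.6048e+9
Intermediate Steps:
t = -269531681/337140983 (t = 12083*(-1/17099) + 1830*(-1/19717) = -12083/17099 - 1830/19717 = -269531681/337140983 ≈ -0.79946)
(-16806 - 32333)*(32660 + t) = (-16806 - 32333)*(32660 - 269531681/337140983) = -49139*11010754973099/337140983 = -541057488623111761/337140983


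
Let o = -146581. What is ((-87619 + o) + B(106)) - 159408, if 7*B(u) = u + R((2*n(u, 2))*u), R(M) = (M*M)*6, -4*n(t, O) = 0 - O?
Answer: -383962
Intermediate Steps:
n(t, O) = O/4 (n(t, O) = -(0 - O)/4 = -(-1)*O/4 = O/4)
R(M) = 6*M² (R(M) = M²*6 = 6*M²)
B(u) = u/7 + 6*u²/7 (B(u) = (u + 6*((2*((¼)*2))*u)²)/7 = (u + 6*((2*(½))*u)²)/7 = (u + 6*(1*u)²)/7 = (u + 6*u²)/7 = u/7 + 6*u²/7)
((-87619 + o) + B(106)) - 159408 = ((-87619 - 146581) + (⅐)*106*(1 + 6*106)) - 159408 = (-234200 + (⅐)*106*(1 + 636)) - 159408 = (-234200 + (⅐)*106*637) - 159408 = (-234200 + 9646) - 159408 = -224554 - 159408 = -383962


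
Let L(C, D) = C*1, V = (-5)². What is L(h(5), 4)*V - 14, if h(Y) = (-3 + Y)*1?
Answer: 36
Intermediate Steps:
h(Y) = -3 + Y
V = 25
L(C, D) = C
L(h(5), 4)*V - 14 = (-3 + 5)*25 - 14 = 2*25 - 14 = 50 - 14 = 36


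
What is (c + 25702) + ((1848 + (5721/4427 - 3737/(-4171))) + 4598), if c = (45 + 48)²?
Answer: 753357704539/18465017 ≈ 40799.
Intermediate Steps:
c = 8649 (c = 93² = 8649)
(c + 25702) + ((1848 + (5721/4427 - 3737/(-4171))) + 4598) = (8649 + 25702) + ((1848 + (5721/4427 - 3737/(-4171))) + 4598) = 34351 + ((1848 + (5721*(1/4427) - 3737*(-1/4171))) + 4598) = 34351 + ((1848 + (5721/4427 + 3737/4171)) + 4598) = 34351 + ((1848 + 40405990/18465017) + 4598) = 34351 + (34163757406/18465017 + 4598) = 34351 + 119065905572/18465017 = 753357704539/18465017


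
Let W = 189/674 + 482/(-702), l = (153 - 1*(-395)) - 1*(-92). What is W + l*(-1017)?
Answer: -153981381215/236574 ≈ -6.5088e+5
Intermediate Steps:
l = 640 (l = (153 + 395) + 92 = 548 + 92 = 640)
W = -96095/236574 (W = 189*(1/674) + 482*(-1/702) = 189/674 - 241/351 = -96095/236574 ≈ -0.40619)
W + l*(-1017) = -96095/236574 + 640*(-1017) = -96095/236574 - 650880 = -153981381215/236574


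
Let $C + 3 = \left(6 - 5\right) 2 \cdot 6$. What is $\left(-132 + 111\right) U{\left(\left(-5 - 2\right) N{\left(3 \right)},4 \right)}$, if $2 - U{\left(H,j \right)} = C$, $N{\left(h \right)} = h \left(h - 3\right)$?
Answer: $147$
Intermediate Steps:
$N{\left(h \right)} = h \left(-3 + h\right)$
$C = 9$ ($C = -3 + \left(6 - 5\right) 2 \cdot 6 = -3 + 1 \cdot 2 \cdot 6 = -3 + 2 \cdot 6 = -3 + 12 = 9$)
$U{\left(H,j \right)} = -7$ ($U{\left(H,j \right)} = 2 - 9 = -7$)
$\left(-132 + 111\right) U{\left(\left(-5 - 2\right) N{\left(3 \right)},4 \right)} = \left(-132 + 111\right) \left(-7\right) = \left(-21\right) \left(-7\right) = 147$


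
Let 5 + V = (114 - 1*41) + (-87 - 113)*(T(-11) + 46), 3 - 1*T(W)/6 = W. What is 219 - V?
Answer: 26151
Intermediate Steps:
T(W) = 18 - 6*W
V = -25932 (V = -5 + ((114 - 1*41) + (-87 - 113)*((18 - 6*(-11)) + 46)) = -5 + ((114 - 41) - 200*((18 + 66) + 46)) = -5 + (73 - 200*(84 + 46)) = -5 + (73 - 200*130) = -5 + (73 - 26000) = -5 - 25927 = -25932)
219 - V = 219 - 1*(-25932) = 219 + 25932 = 26151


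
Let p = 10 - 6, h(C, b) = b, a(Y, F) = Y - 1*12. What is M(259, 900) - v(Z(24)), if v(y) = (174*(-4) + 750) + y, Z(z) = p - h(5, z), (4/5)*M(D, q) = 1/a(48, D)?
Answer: -4891/144 ≈ -33.965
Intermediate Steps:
a(Y, F) = -12 + Y (a(Y, F) = Y - 12 = -12 + Y)
p = 4
M(D, q) = 5/144 (M(D, q) = 5/(4*(-12 + 48)) = (5/4)/36 = (5/4)*(1/36) = 5/144)
Z(z) = 4 - z
v(y) = 54 + y (v(y) = (-696 + 750) + y = 54 + y)
M(259, 900) - v(Z(24)) = 5/144 - (54 + (4 - 1*24)) = 5/144 - (54 + (4 - 24)) = 5/144 - (54 - 20) = 5/144 - 1*34 = 5/144 - 34 = -4891/144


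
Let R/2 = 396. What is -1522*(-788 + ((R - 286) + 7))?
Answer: 418550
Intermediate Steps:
R = 792 (R = 2*396 = 792)
-1522*(-788 + ((R - 286) + 7)) = -1522*(-788 + ((792 - 286) + 7)) = -1522*(-788 + (506 + 7)) = -1522*(-788 + 513) = -1522*(-275) = 418550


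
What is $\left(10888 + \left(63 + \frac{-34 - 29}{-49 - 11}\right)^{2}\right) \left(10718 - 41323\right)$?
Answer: $- \frac{36702501481}{80} \approx -4.5878 \cdot 10^{8}$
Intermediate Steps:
$\left(10888 + \left(63 + \frac{-34 - 29}{-49 - 11}\right)^{2}\right) \left(10718 - 41323\right) = \left(10888 + \left(63 + \frac{-34 - 29}{-60}\right)^{2}\right) \left(-30605\right) = \left(10888 + \left(63 + \left(-34 - 29\right) \left(- \frac{1}{60}\right)\right)^{2}\right) \left(-30605\right) = \left(10888 + \left(63 - - \frac{21}{20}\right)^{2}\right) \left(-30605\right) = \left(10888 + \left(63 + \frac{21}{20}\right)^{2}\right) \left(-30605\right) = \left(10888 + \left(\frac{1281}{20}\right)^{2}\right) \left(-30605\right) = \left(10888 + \frac{1640961}{400}\right) \left(-30605\right) = \frac{5996161}{400} \left(-30605\right) = - \frac{36702501481}{80}$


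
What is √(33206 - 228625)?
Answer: I*√195419 ≈ 442.06*I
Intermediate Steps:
√(33206 - 228625) = √(-195419) = I*√195419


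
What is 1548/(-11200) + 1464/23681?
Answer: -723621/9472400 ≈ -0.076393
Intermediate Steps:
1548/(-11200) + 1464/23681 = 1548*(-1/11200) + 1464*(1/23681) = -387/2800 + 1464/23681 = -723621/9472400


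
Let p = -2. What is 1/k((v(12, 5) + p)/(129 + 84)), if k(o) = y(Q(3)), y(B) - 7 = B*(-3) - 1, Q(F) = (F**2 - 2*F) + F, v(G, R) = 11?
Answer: -1/12 ≈ -0.083333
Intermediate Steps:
Q(F) = F**2 - F
y(B) = 6 - 3*B (y(B) = 7 + (B*(-3) - 1) = 7 + (-3*B - 1) = 7 + (-1 - 3*B) = 6 - 3*B)
k(o) = -12 (k(o) = 6 - 9*(-1 + 3) = 6 - 9*2 = 6 - 3*6 = 6 - 18 = -12)
1/k((v(12, 5) + p)/(129 + 84)) = 1/(-12) = -1/12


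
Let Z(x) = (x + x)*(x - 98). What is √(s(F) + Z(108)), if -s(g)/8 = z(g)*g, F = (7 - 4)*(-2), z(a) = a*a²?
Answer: 12*I*√57 ≈ 90.598*I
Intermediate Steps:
z(a) = a³
F = -6 (F = 3*(-2) = -6)
s(g) = -8*g⁴ (s(g) = -8*g³*g = -8*g⁴)
Z(x) = 2*x*(-98 + x) (Z(x) = (2*x)*(-98 + x) = 2*x*(-98 + x))
√(s(F) + Z(108)) = √(-8*(-6)⁴ + 2*108*(-98 + 108)) = √(-8*1296 + 2*108*10) = √(-10368 + 2160) = √(-8208) = 12*I*√57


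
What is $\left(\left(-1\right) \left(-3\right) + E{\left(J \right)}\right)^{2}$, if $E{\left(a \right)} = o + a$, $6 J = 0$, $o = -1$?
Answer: $4$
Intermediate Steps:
$J = 0$ ($J = \frac{1}{6} \cdot 0 = 0$)
$E{\left(a \right)} = -1 + a$
$\left(\left(-1\right) \left(-3\right) + E{\left(J \right)}\right)^{2} = \left(\left(-1\right) \left(-3\right) + \left(-1 + 0\right)\right)^{2} = \left(3 - 1\right)^{2} = 2^{2} = 4$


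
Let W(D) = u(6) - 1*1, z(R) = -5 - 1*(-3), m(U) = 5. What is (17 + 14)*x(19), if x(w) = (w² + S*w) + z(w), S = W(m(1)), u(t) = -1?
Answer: 9951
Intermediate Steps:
z(R) = -2 (z(R) = -5 + 3 = -2)
W(D) = -2 (W(D) = -1 - 1*1 = -1 - 1 = -2)
S = -2
x(w) = -2 + w² - 2*w (x(w) = (w² - 2*w) - 2 = -2 + w² - 2*w)
(17 + 14)*x(19) = (17 + 14)*(-2 + 19² - 2*19) = 31*(-2 + 361 - 38) = 31*321 = 9951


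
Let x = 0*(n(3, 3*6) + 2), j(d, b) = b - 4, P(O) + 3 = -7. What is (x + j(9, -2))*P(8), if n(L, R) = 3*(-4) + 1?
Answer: 60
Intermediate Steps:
P(O) = -10 (P(O) = -3 - 7 = -10)
n(L, R) = -11 (n(L, R) = -12 + 1 = -11)
j(d, b) = -4 + b
x = 0 (x = 0*(-11 + 2) = 0*(-9) = 0)
(x + j(9, -2))*P(8) = (0 + (-4 - 2))*(-10) = (0 - 6)*(-10) = -6*(-10) = 60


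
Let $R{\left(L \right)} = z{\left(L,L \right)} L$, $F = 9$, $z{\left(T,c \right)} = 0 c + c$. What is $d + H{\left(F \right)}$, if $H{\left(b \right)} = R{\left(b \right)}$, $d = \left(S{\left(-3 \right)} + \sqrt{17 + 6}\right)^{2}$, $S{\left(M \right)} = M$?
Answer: $113 - 6 \sqrt{23} \approx 84.225$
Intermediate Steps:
$z{\left(T,c \right)} = c$ ($z{\left(T,c \right)} = 0 + c = c$)
$R{\left(L \right)} = L^{2}$ ($R{\left(L \right)} = L L = L^{2}$)
$d = \left(-3 + \sqrt{23}\right)^{2}$ ($d = \left(-3 + \sqrt{17 + 6}\right)^{2} = \left(-3 + \sqrt{23}\right)^{2} \approx 3.225$)
$H{\left(b \right)} = b^{2}$
$d + H{\left(F \right)} = \left(3 - \sqrt{23}\right)^{2} + 9^{2} = \left(3 - \sqrt{23}\right)^{2} + 81 = 81 + \left(3 - \sqrt{23}\right)^{2}$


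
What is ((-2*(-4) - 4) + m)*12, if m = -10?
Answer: -72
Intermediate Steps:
((-2*(-4) - 4) + m)*12 = ((-2*(-4) - 4) - 10)*12 = ((8 - 4) - 10)*12 = (4 - 10)*12 = -6*12 = -72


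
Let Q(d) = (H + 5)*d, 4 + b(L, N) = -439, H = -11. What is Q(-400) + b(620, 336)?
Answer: 1957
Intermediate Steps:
b(L, N) = -443 (b(L, N) = -4 - 439 = -443)
Q(d) = -6*d (Q(d) = (-11 + 5)*d = -6*d)
Q(-400) + b(620, 336) = -6*(-400) - 443 = 2400 - 443 = 1957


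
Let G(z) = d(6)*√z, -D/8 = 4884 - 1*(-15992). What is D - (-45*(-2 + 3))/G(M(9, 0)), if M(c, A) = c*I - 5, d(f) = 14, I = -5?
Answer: -167008 - 9*I*√2/28 ≈ -1.6701e+5 - 0.45457*I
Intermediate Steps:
D = -167008 (D = -8*(4884 - 1*(-15992)) = -8*(4884 + 15992) = -8*20876 = -167008)
M(c, A) = -5 - 5*c (M(c, A) = c*(-5) - 5 = -5*c - 5 = -5 - 5*c)
G(z) = 14*√z
D - (-45*(-2 + 3))/G(M(9, 0)) = -167008 - (-45*(-2 + 3))/(14*√(-5 - 5*9)) = -167008 - (-45*1)/(14*√(-5 - 45)) = -167008 - (-45)/(14*√(-50)) = -167008 - (-45)/(14*(5*I*√2)) = -167008 - (-45)/(70*I*√2) = -167008 - (-45)*(-I*√2/140) = -167008 - 9*I*√2/28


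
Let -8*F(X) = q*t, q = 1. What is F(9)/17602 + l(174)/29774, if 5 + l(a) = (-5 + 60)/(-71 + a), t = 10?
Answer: -23860645/107960881288 ≈ -0.00022101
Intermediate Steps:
F(X) = -5/4 (F(X) = -10/8 = -1/8*10 = -5/4)
l(a) = -5 + 55/(-71 + a) (l(a) = -5 + (-5 + 60)/(-71 + a) = -5 + 55/(-71 + a))
F(9)/17602 + l(174)/29774 = -5/4/17602 + (5*(82 - 1*174)/(-71 + 174))/29774 = -5/4*1/17602 + (5*(82 - 174)/103)*(1/29774) = -5/70408 + (5*(1/103)*(-92))*(1/29774) = -5/70408 - 460/103*1/29774 = -5/70408 - 230/1533361 = -23860645/107960881288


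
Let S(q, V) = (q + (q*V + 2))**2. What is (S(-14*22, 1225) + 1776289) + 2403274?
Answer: 142590470799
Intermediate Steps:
S(q, V) = (2 + q + V*q)**2 (S(q, V) = (q + (V*q + 2))**2 = (q + (2 + V*q))**2 = (2 + q + V*q)**2)
(S(-14*22, 1225) + 1776289) + 2403274 = ((2 - 14*22 + 1225*(-14*22))**2 + 1776289) + 2403274 = ((2 - 308 + 1225*(-308))**2 + 1776289) + 2403274 = ((2 - 308 - 377300)**2 + 1776289) + 2403274 = ((-377606)**2 + 1776289) + 2403274 = (142586291236 + 1776289) + 2403274 = 142588067525 + 2403274 = 142590470799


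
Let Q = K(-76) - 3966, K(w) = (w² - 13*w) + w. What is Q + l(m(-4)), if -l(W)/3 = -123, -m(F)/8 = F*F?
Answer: 3091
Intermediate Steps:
m(F) = -8*F² (m(F) = -8*F*F = -8*F²)
l(W) = 369 (l(W) = -3*(-123) = 369)
K(w) = w² - 12*w
Q = 2722 (Q = -76*(-12 - 76) - 3966 = -76*(-88) - 3966 = 6688 - 3966 = 2722)
Q + l(m(-4)) = 2722 + 369 = 3091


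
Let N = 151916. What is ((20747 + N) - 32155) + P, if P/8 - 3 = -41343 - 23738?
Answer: -380116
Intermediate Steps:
P = -520624 (P = 24 + 8*(-41343 - 23738) = 24 + 8*(-65081) = 24 - 520648 = -520624)
((20747 + N) - 32155) + P = ((20747 + 151916) - 32155) - 520624 = (172663 - 32155) - 520624 = 140508 - 520624 = -380116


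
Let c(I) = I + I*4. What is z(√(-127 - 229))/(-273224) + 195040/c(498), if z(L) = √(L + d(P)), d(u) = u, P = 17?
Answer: 19504/249 - √(17 + 2*I*√89)/273224 ≈ 78.329 - 7.4994e-6*I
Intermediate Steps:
c(I) = 5*I (c(I) = I + 4*I = 5*I)
z(L) = √(17 + L) (z(L) = √(L + 17) = √(17 + L))
z(√(-127 - 229))/(-273224) + 195040/c(498) = √(17 + √(-127 - 229))/(-273224) + 195040/((5*498)) = √(17 + √(-356))*(-1/273224) + 195040/2490 = √(17 + 2*I*√89)*(-1/273224) + 195040*(1/2490) = -√(17 + 2*I*√89)/273224 + 19504/249 = 19504/249 - √(17 + 2*I*√89)/273224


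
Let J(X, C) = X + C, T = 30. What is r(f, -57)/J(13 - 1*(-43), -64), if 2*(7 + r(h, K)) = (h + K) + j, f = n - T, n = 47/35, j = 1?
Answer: 3453/560 ≈ 6.1661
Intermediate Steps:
n = 47/35 (n = 47*(1/35) = 47/35 ≈ 1.3429)
J(X, C) = C + X
f = -1003/35 (f = 47/35 - 1*30 = 47/35 - 30 = -1003/35 ≈ -28.657)
r(h, K) = -13/2 + K/2 + h/2 (r(h, K) = -7 + ((h + K) + 1)/2 = -7 + ((K + h) + 1)/2 = -7 + (1 + K + h)/2 = -7 + (½ + K/2 + h/2) = -13/2 + K/2 + h/2)
r(f, -57)/J(13 - 1*(-43), -64) = (-13/2 + (½)*(-57) + (½)*(-1003/35))/(-64 + (13 - 1*(-43))) = (-13/2 - 57/2 - 1003/70)/(-64 + (13 + 43)) = -3453/(70*(-64 + 56)) = -3453/70/(-8) = -3453/70*(-⅛) = 3453/560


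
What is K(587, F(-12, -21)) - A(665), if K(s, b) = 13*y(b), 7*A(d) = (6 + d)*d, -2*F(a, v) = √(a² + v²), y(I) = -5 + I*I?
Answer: -247635/4 ≈ -61909.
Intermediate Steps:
y(I) = -5 + I²
F(a, v) = -√(a² + v²)/2
A(d) = d*(6 + d)/7 (A(d) = ((6 + d)*d)/7 = (d*(6 + d))/7 = d*(6 + d)/7)
K(s, b) = -65 + 13*b² (K(s, b) = 13*(-5 + b²) = -65 + 13*b²)
K(587, F(-12, -21)) - A(665) = (-65 + 13*(-√((-12)² + (-21)²)/2)²) - 665*(6 + 665)/7 = (-65 + 13*(-√(144 + 441)/2)²) - 665*671/7 = (-65 + 13*(-3*√65/2)²) - 1*63745 = (-65 + 13*(-3*√65/2)²) - 63745 = (-65 + 13*(585/4)) - 63745 = (-65 + 7605/4) - 63745 = 7345/4 - 63745 = -247635/4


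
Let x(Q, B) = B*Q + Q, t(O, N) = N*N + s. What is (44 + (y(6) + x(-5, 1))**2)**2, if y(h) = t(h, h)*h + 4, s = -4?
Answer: 1199929600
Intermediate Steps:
t(O, N) = -4 + N**2 (t(O, N) = N*N - 4 = N**2 - 4 = -4 + N**2)
x(Q, B) = Q + B*Q
y(h) = 4 + h*(-4 + h**2) (y(h) = (-4 + h**2)*h + 4 = h*(-4 + h**2) + 4 = 4 + h*(-4 + h**2))
(44 + (y(6) + x(-5, 1))**2)**2 = (44 + ((4 + 6*(-4 + 6**2)) - 5*(1 + 1))**2)**2 = (44 + ((4 + 6*(-4 + 36)) - 5*2)**2)**2 = (44 + ((4 + 6*32) - 10)**2)**2 = (44 + ((4 + 192) - 10)**2)**2 = (44 + (196 - 10)**2)**2 = (44 + 186**2)**2 = (44 + 34596)**2 = 34640**2 = 1199929600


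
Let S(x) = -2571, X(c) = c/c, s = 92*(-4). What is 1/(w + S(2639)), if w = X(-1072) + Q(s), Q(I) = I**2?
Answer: 1/132854 ≈ 7.5271e-6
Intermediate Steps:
s = -368
X(c) = 1
w = 135425 (w = 1 + (-368)**2 = 1 + 135424 = 135425)
1/(w + S(2639)) = 1/(135425 - 2571) = 1/132854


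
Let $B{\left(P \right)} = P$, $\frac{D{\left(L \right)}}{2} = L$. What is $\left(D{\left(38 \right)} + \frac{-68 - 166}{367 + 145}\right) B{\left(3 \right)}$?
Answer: $\frac{58017}{256} \approx 226.63$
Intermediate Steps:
$D{\left(L \right)} = 2 L$
$\left(D{\left(38 \right)} + \frac{-68 - 166}{367 + 145}\right) B{\left(3 \right)} = \left(2 \cdot 38 + \frac{-68 - 166}{367 + 145}\right) 3 = \left(76 - \frac{234}{512}\right) 3 = \left(76 - \frac{117}{256}\right) 3 = \frac{19339}{256} \cdot 3 = \frac{58017}{256}$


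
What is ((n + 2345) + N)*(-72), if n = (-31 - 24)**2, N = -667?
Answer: -338616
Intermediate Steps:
n = 3025 (n = (-55)**2 = 3025)
((n + 2345) + N)*(-72) = ((3025 + 2345) - 667)*(-72) = (5370 - 667)*(-72) = 4703*(-72) = -338616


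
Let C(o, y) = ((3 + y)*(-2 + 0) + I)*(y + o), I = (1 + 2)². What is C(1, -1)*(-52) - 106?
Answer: -106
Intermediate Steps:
I = 9 (I = 3² = 9)
C(o, y) = (3 - 2*y)*(o + y) (C(o, y) = ((3 + y)*(-2 + 0) + 9)*(y + o) = ((3 + y)*(-2) + 9)*(o + y) = ((-6 - 2*y) + 9)*(o + y) = (3 - 2*y)*(o + y))
C(1, -1)*(-52) - 106 = (-2*(-1)² + 3*1 + 3*(-1) - 2*1*(-1))*(-52) - 106 = (-2*1 + 3 - 3 + 2)*(-52) - 106 = (-2 + 3 - 3 + 2)*(-52) - 106 = 0*(-52) - 106 = 0 - 106 = -106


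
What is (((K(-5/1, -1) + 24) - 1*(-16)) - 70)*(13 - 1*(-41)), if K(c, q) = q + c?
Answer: -1944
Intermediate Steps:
K(c, q) = c + q
(((K(-5/1, -1) + 24) - 1*(-16)) - 70)*(13 - 1*(-41)) = ((((-5/1 - 1) + 24) - 1*(-16)) - 70)*(13 - 1*(-41)) = ((((-5*1 - 1) + 24) + 16) - 70)*(13 + 41) = ((((-5 - 1) + 24) + 16) - 70)*54 = (((-6 + 24) + 16) - 70)*54 = ((18 + 16) - 70)*54 = (34 - 70)*54 = -36*54 = -1944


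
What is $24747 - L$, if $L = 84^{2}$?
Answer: $17691$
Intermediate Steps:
$L = 7056$
$24747 - L = 24747 - 7056 = 17691$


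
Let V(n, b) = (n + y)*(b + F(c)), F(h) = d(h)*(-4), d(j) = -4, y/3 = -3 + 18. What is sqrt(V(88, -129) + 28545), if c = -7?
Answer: 2*sqrt(3379) ≈ 116.26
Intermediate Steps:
y = 45 (y = 3*(-3 + 18) = 3*15 = 45)
F(h) = 16 (F(h) = -4*(-4) = 16)
V(n, b) = (16 + b)*(45 + n) (V(n, b) = (n + 45)*(b + 16) = (45 + n)*(16 + b) = (16 + b)*(45 + n))
sqrt(V(88, -129) + 28545) = sqrt((720 + 16*88 + 45*(-129) - 129*88) + 28545) = sqrt((720 + 1408 - 5805 - 11352) + 28545) = sqrt(-15029 + 28545) = sqrt(13516) = 2*sqrt(3379)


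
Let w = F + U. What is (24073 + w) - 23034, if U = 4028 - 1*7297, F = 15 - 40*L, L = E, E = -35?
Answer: -815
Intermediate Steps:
L = -35
F = 1415 (F = 15 - 40*(-35) = 15 + 1400 = 1415)
U = -3269 (U = 4028 - 7297 = -3269)
w = -1854 (w = 1415 - 3269 = -1854)
(24073 + w) - 23034 = (24073 - 1854) - 23034 = 22219 - 23034 = -815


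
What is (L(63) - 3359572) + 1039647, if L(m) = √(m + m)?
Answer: -2319925 + 3*√14 ≈ -2.3199e+6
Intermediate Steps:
L(m) = √2*√m (L(m) = √(2*m) = √2*√m)
(L(63) - 3359572) + 1039647 = (√2*√63 - 3359572) + 1039647 = (√2*(3*√7) - 3359572) + 1039647 = (3*√14 - 3359572) + 1039647 = (-3359572 + 3*√14) + 1039647 = -2319925 + 3*√14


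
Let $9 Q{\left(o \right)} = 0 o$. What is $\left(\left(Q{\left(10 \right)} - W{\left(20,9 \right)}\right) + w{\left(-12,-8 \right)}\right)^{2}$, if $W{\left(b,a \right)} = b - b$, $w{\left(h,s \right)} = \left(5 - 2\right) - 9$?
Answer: $36$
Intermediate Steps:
$Q{\left(o \right)} = 0$ ($Q{\left(o \right)} = \frac{0 o}{9} = \frac{1}{9} \cdot 0 = 0$)
$w{\left(h,s \right)} = -6$ ($w{\left(h,s \right)} = 3 - 9 = -6$)
$W{\left(b,a \right)} = 0$
$\left(\left(Q{\left(10 \right)} - W{\left(20,9 \right)}\right) + w{\left(-12,-8 \right)}\right)^{2} = \left(\left(0 - 0\right) - 6\right)^{2} = \left(\left(0 + 0\right) - 6\right)^{2} = \left(0 - 6\right)^{2} = \left(-6\right)^{2} = 36$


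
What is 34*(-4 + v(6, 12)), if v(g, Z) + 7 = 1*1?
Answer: -340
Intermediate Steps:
v(g, Z) = -6 (v(g, Z) = -7 + 1*1 = -7 + 1 = -6)
34*(-4 + v(6, 12)) = 34*(-4 - 6) = 34*(-10) = -340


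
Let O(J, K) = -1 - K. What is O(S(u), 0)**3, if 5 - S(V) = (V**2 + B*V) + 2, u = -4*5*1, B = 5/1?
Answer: -1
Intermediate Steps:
B = 5 (B = 5*1 = 5)
u = -20 (u = -20*1 = -20)
S(V) = 3 - V**2 - 5*V (S(V) = 5 - ((V**2 + 5*V) + 2) = 5 - (2 + V**2 + 5*V) = 5 + (-2 - V**2 - 5*V) = 3 - V**2 - 5*V)
O(S(u), 0)**3 = (-1 - 1*0)**3 = (-1 + 0)**3 = (-1)**3 = -1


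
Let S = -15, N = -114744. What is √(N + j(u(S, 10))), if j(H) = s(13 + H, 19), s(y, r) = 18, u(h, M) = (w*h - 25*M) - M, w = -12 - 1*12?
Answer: I*√114726 ≈ 338.71*I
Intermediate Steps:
w = -24 (w = -12 - 12 = -24)
u(h, M) = -26*M - 24*h (u(h, M) = (-24*h - 25*M) - M = (-25*M - 24*h) - M = -26*M - 24*h)
j(H) = 18
√(N + j(u(S, 10))) = √(-114744 + 18) = √(-114726) = I*√114726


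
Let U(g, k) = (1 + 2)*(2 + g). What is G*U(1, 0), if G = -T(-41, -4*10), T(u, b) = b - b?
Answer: 0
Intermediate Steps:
T(u, b) = 0
U(g, k) = 6 + 3*g (U(g, k) = 3*(2 + g) = 6 + 3*g)
G = 0 (G = -1*0 = 0)
G*U(1, 0) = 0*(6 + 3*1) = 0*(6 + 3) = 0*9 = 0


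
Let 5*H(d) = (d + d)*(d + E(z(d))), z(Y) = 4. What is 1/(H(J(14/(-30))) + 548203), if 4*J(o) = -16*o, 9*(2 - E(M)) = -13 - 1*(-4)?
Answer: 1125/616732463 ≈ 1.8241e-6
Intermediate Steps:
E(M) = 3 (E(M) = 2 - (-13 - 1*(-4))/9 = 2 - (-13 + 4)/9 = 2 - 1/9*(-9) = 2 + 1 = 3)
J(o) = -4*o (J(o) = (-16*o)/4 = -4*o)
H(d) = 2*d*(3 + d)/5 (H(d) = ((d + d)*(d + 3))/5 = ((2*d)*(3 + d))/5 = (2*d*(3 + d))/5 = 2*d*(3 + d)/5)
1/(H(J(14/(-30))) + 548203) = 1/(2*(-56/(-30))*(3 - 56/(-30))/5 + 548203) = 1/(2*(-56*(-1)/30)*(3 - 56*(-1)/30)/5 + 548203) = 1/(2*(-4*(-7/15))*(3 - 4*(-7/15))/5 + 548203) = 1/((2/5)*(28/15)*(3 + 28/15) + 548203) = 1/((2/5)*(28/15)*(73/15) + 548203) = 1/(4088/1125 + 548203) = 1/(616732463/1125) = 1125/616732463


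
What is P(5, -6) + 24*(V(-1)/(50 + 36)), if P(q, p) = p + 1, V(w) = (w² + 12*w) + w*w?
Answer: -335/43 ≈ -7.7907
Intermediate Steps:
V(w) = 2*w² + 12*w (V(w) = (w² + 12*w) + w² = 2*w² + 12*w)
P(q, p) = 1 + p
P(5, -6) + 24*(V(-1)/(50 + 36)) = (1 - 6) + 24*((2*(-1)*(6 - 1))/(50 + 36)) = -5 + 24*((2*(-1)*5)/86) = -5 + 24*(-10*1/86) = -5 + 24*(-5/43) = -5 - 120/43 = -335/43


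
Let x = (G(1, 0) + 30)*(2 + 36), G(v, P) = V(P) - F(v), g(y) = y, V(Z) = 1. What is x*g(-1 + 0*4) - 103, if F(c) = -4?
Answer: -1433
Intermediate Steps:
G(v, P) = 5 (G(v, P) = 1 - 1*(-4) = 1 + 4 = 5)
x = 1330 (x = (5 + 30)*(2 + 36) = 35*38 = 1330)
x*g(-1 + 0*4) - 103 = 1330*(-1 + 0*4) - 103 = 1330*(-1 + 0) - 103 = 1330*(-1) - 103 = -1330 - 103 = -1433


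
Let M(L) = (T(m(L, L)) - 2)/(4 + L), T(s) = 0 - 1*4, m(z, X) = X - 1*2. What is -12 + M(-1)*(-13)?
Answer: 14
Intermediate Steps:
m(z, X) = -2 + X (m(z, X) = X - 2 = -2 + X)
T(s) = -4 (T(s) = 0 - 4 = -4)
M(L) = -6/(4 + L) (M(L) = (-4 - 2)/(4 + L) = -6/(4 + L))
-12 + M(-1)*(-13) = -12 - 6/(4 - 1)*(-13) = -12 - 6/3*(-13) = -12 - 6*1/3*(-13) = -12 - 2*(-13) = -12 + 26 = 14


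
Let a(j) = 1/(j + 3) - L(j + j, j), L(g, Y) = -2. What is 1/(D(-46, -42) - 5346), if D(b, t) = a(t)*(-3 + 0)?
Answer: -13/69575 ≈ -0.00018685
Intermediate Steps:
a(j) = 2 + 1/(3 + j) (a(j) = 1/(j + 3) - 1*(-2) = 1/(3 + j) + 2 = 2 + 1/(3 + j))
D(b, t) = -3*(7 + 2*t)/(3 + t) (D(b, t) = ((7 + 2*t)/(3 + t))*(-3 + 0) = ((7 + 2*t)/(3 + t))*(-3) = -3*(7 + 2*t)/(3 + t))
1/(D(-46, -42) - 5346) = 1/(3*(-7 - 2*(-42))/(3 - 42) - 5346) = 1/(3*(-7 + 84)/(-39) - 5346) = 1/(3*(-1/39)*77 - 5346) = 1/(-77/13 - 5346) = 1/(-69575/13) = -13/69575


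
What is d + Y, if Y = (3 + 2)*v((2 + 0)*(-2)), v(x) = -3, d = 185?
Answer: 170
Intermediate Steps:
Y = -15 (Y = (3 + 2)*(-3) = 5*(-3) = -15)
d + Y = 185 - 15 = 170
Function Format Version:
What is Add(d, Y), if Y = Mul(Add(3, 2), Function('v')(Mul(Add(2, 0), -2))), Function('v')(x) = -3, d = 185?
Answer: 170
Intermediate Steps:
Y = -15 (Y = Mul(Add(3, 2), -3) = Mul(5, -3) = -15)
Add(d, Y) = Add(185, -15) = 170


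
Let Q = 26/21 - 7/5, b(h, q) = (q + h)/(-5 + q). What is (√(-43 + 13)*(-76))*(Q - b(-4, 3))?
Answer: 5282*I*√30/105 ≈ 275.53*I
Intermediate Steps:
b(h, q) = (h + q)/(-5 + q)
Q = -17/105 (Q = 26*(1/21) - 7*⅕ = 26/21 - 7/5 = -17/105 ≈ -0.16190)
(√(-43 + 13)*(-76))*(Q - b(-4, 3)) = (√(-43 + 13)*(-76))*(-17/105 - (-4 + 3)/(-5 + 3)) = (√(-30)*(-76))*(-17/105 - (-1)/(-2)) = ((I*√30)*(-76))*(-17/105 - (-1)*(-1)/2) = (-76*I*√30)*(-17/105 - 1*½) = (-76*I*√30)*(-17/105 - ½) = -76*I*√30*(-139/210) = 5282*I*√30/105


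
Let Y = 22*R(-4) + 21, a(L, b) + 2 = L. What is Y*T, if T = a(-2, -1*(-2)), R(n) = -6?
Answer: 444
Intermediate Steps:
a(L, b) = -2 + L
T = -4 (T = -2 - 2 = -4)
Y = -111 (Y = 22*(-6) + 21 = -132 + 21 = -111)
Y*T = -111*(-4) = 444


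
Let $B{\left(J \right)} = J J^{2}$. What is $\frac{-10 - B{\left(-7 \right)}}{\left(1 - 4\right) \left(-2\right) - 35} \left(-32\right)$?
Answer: $\frac{10656}{29} \approx 367.45$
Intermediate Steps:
$B{\left(J \right)} = J^{3}$
$\frac{-10 - B{\left(-7 \right)}}{\left(1 - 4\right) \left(-2\right) - 35} \left(-32\right) = \frac{-10 - \left(-7\right)^{3}}{\left(1 - 4\right) \left(-2\right) - 35} \left(-32\right) = \frac{-10 - -343}{\left(-3\right) \left(-2\right) - 35} \left(-32\right) = \frac{-10 + 343}{6 - 35} \left(-32\right) = \frac{1}{-29} \cdot 333 \left(-32\right) = \left(- \frac{1}{29}\right) 333 \left(-32\right) = \left(- \frac{333}{29}\right) \left(-32\right) = \frac{10656}{29}$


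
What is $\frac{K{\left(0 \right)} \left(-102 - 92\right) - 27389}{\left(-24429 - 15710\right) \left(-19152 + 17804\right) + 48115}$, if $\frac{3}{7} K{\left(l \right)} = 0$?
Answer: $- \frac{27389}{54155487} \approx -0.00050575$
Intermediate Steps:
$K{\left(l \right)} = 0$ ($K{\left(l \right)} = \frac{7}{3} \cdot 0 = 0$)
$\frac{K{\left(0 \right)} \left(-102 - 92\right) - 27389}{\left(-24429 - 15710\right) \left(-19152 + 17804\right) + 48115} = \frac{0 \left(-102 - 92\right) - 27389}{\left(-24429 - 15710\right) \left(-19152 + 17804\right) + 48115} = \frac{0 \left(-194\right) - 27389}{\left(-40139\right) \left(-1348\right) + 48115} = \frac{0 - 27389}{54107372 + 48115} = - \frac{27389}{54155487}$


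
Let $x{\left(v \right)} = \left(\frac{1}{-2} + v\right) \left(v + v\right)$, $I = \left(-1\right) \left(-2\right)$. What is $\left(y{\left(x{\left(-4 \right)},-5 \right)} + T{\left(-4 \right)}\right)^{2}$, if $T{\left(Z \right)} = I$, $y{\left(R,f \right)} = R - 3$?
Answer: $1225$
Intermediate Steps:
$I = 2$
$x{\left(v \right)} = 2 v \left(- \frac{1}{2} + v\right)$ ($x{\left(v \right)} = \left(- \frac{1}{2} + v\right) 2 v = 2 v \left(- \frac{1}{2} + v\right)$)
$y{\left(R,f \right)} = -3 + R$ ($y{\left(R,f \right)} = R - 3 = -3 + R$)
$T{\left(Z \right)} = 2$
$\left(y{\left(x{\left(-4 \right)},-5 \right)} + T{\left(-4 \right)}\right)^{2} = \left(\left(-3 - 4 \left(-1 + 2 \left(-4\right)\right)\right) + 2\right)^{2} = \left(\left(-3 - 4 \left(-1 - 8\right)\right) + 2\right)^{2} = \left(\left(-3 - -36\right) + 2\right)^{2} = \left(\left(-3 + 36\right) + 2\right)^{2} = \left(33 + 2\right)^{2} = 35^{2} = 1225$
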